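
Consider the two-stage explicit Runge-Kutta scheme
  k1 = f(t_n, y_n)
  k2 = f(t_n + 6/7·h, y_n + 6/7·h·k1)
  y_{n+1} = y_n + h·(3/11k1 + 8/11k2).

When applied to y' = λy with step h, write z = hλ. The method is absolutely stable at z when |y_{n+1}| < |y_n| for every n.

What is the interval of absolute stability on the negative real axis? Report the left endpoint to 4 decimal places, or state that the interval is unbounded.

Test eqn y'=λy, z=hλ:
  k1=λy_n ⇒ h·k1=z·y_n;  k2=λ(1+6/7z)y_n ⇒ h·k2=z(1+6/7z)y_n
  y_{n+1}/y_n = 1 + 3/11z + 8/11z(1+6/7z) = 1 + z + 48/77z²
  so R(z) = 1 + z + 48/77z².

Solve |R(x)|<1 on ℝ⁻.
x=-0.33: |R|=0.7379
R=1: x+48/77x²=0 ⇒ x=−77/48=-1.6042; min R=1−1/(4·48/77)=0.5990>−1
Confirm numerically:
  x=-1.553: |R|=0.95047 <1
  x=-1.206: |R|=0.70066 <1
  x=-1.203: |R|=0.69916 <1
  x=-0.935: |R|=0.60997 <1
  x=-2.042: |R|=1.55733 >1
  x=-1.841: |R|=1.27180 >1
  x=-1.679: |R|=1.07832 >1
Interval (-1.6042, 0).

z∈(-1.6042,0).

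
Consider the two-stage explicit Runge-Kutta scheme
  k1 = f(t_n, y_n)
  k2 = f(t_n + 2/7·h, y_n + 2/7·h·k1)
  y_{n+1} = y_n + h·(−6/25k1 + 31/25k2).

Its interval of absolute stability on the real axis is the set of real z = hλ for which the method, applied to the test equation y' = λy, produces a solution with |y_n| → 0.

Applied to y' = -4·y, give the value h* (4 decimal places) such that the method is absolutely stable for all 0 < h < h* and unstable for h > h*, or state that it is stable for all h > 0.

With y'=λy (z=hλ):
  k1=λy_n ⇒ h·k1=z·y_n;  k2=λ(1+2/7z)y_n ⇒ h·k2=z(1+2/7z)y_n
  y_{n+1}/y_n = 1 − 6/25z + 31/25z(1+2/7z) = 1 + z + 62/175z²
  R(z) = 1 + z + 62/175z².

Boundary: |R(x)|=1, x<0.
x=-1.52: |R|=0.2985
R=1: x+62/175x²=0 ⇒ x=−175/62=-2.8226; min R=1−1/(4·62/175)=0.2944>−1
Confirm numerically:
  x=-2.767: |R|=0.94551 <1
  x=-2.200: |R|=0.51474 <1
  x=-2.026: |R|=0.42823 <1
  x=-2.019: |R|=0.42520 <1
  x=-3.369: |R|=1.65220 >1
  x=-3.117: |R|=1.32513 >1
Interval (-2.8226, 0).

(-2.8226,0); λ=-4 ⇒ h* = (175/62)/4 = 0.7056.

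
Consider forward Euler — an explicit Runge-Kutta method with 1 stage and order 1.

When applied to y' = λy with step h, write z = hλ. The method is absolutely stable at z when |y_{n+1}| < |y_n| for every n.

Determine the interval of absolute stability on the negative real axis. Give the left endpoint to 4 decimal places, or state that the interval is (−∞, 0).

Test eqn y'=λy, z=hλ:
  order 1, 1-stage ⇒ R(z)=1+z
  (e.g. R(-1.04)=-0.04000, |R|=0.04000)

Find x<0 with |R(x)|<1.
x=-1.04: |R|=0.0400
|R(-1.65)|=0.6500 |R(-1.2)|=0.2000 |R(-0.74)|=0.2600
Bisect:
  x_lo=-2.4153 |R|=1.4153  x_hi=-0.2729 |R|=0.7271
  mid=-1.34413 |R|=0.34413 →hi
  mid=-1.87974 |R|=0.87974 →hi
  mid=-2.14754 |R|=1.14754 →lo
  mid=-2.01364 |R|=1.01364 →lo
  mid=-1.94669 |R|=0.94669 →hi
  mid=-1.98016 |R|=0.98016 →hi
  mid=-1.99690 |R|=0.99690 →hi
  mid=-2.00527 |R|=1.00527 →lo
  mid=-2.00108 |R|=1.00108 →lo
  mid=-1.99899 |R|=0.99899 →hi
  ...
  [-2.00004,-1.99991] ⇒ x*=-2.0000
Stable set (-2.0000, 0).

(-2.0000, 0).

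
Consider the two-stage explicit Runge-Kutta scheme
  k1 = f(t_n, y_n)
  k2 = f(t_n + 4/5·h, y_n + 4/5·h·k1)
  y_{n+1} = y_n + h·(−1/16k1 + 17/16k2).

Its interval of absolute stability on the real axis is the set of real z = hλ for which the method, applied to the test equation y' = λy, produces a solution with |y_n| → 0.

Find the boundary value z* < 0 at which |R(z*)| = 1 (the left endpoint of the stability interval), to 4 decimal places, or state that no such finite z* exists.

Test eqn y'=λy, z=hλ:
  k1=λy_n ⇒ h·k1=z·y_n;  k2=λ(1+4/5z)y_n ⇒ h·k2=z(1+4/5z)y_n
  y_{n+1}/y_n = 1 − 1/16z + 17/16z(1+4/5z) = 1 + z + 17/20z²
  Hence R(z) = 1 + z + 17/20z².

Solve |R(x)|<1 on ℝ⁻.
x=-0.7: |R|=0.7165
R=1: x+17/20x²=0 ⇒ x=−20/17=-1.1765; min R=1−1/(4·17/20)=0.7059>−1
Confirm numerically:
  x=-0.744: |R|=0.72651 <1
  x=-0.672: |R|=0.71185 <1
  x=-0.607: |R|=0.70618 <1
  x=-1.692: |R|=1.74143 >1
  x=-1.637: |R|=1.64080 >1
  x=-1.493: |R|=1.40169 >1
So |R|<1 on (-1.1765, 0).

left endpoint -1.1765.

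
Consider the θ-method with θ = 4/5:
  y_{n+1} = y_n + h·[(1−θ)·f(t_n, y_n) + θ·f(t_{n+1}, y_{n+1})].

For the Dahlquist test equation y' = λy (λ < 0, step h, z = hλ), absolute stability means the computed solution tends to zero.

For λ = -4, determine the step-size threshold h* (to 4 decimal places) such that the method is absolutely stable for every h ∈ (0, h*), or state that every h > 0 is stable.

(−∞, 0) — no finite endpoint. Any h>0 works for λ=-4.

On y'=λy, z=hλ:
  y_{n+1} = y_n + z·[1/5·y_n + 4/5·y_{n+1}] ⇒ (1 − 4/5z)y_{n+1} = (1 + 1/5z)y_n
  Hence R(z) = (1 + 1/5z)/(1 − 4/5z).

Need |R(x)|<1, x<0.
x=-0.43: |R|=0.6801
x=-2: |R|=0.2308
x=-10: |R|=0.1111
x=-100: |R|=0.2346
θ=4/5≥1/2 ⇒ |1+1/5x|<|1−4/5x| ∀x<0 ⇒ stable on all of ℝ⁻.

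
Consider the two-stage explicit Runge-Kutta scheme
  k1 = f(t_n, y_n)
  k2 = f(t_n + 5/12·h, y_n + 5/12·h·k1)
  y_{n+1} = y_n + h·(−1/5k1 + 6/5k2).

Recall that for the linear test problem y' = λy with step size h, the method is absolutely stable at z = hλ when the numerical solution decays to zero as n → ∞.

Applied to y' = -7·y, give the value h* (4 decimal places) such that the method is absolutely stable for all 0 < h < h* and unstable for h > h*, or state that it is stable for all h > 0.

Test eqn y'=λy, z=hλ:
  k1=λy_n ⇒ h·k1=z·y_n;  k2=λ(1+5/12z)y_n ⇒ h·k2=z(1+5/12z)y_n
  y_{n+1}/y_n = 1 − 1/5z + 6/5z(1+5/12z) = 1 + z + 1/2z²
  so R(z) = 1 + z + 1/2z².

Solve |R(x)|<1 on ℝ⁻.
x=-1.39: |R|=0.5760
R=1: x+1/2x²=0 ⇒ x=−2=-2.0000; min R=1−1/(4·1/2)=0.5000>−1
Confirm numerically:
  x=-1.975: |R|=0.97531 <1
  x=-1.649: |R|=0.71060 <1
  x=-1.576: |R|=0.66589 <1
  x=-2.130: |R|=1.13845 >1
  x=-2.078: |R|=1.08104 >1
Interval (-2.0000, 0).

(-2.0000,0); λ=-7 ⇒ h* = (2)/7 = 0.2857.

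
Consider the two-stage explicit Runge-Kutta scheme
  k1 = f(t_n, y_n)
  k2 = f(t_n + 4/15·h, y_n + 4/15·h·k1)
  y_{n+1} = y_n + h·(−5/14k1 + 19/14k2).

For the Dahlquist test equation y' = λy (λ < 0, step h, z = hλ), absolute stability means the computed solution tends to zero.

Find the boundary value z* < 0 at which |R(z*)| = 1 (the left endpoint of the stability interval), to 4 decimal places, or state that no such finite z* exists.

left endpoint -2.7632.

Test eqn y'=λy, z=hλ:
  k1=λy_n ⇒ h·k1=z·y_n;  k2=λ(1+4/15z)y_n ⇒ h·k2=z(1+4/15z)y_n
  y_{n+1}/y_n = 1 − 5/14z + 19/14z(1+4/15z) = 1 + z + 38/105z²
  so R(z) = 1 + z + 38/105z².

Solve |R(x)|<1 on ℝ⁻.
x=-0.58: |R|=0.5417
R=1: x+38/105x²=0 ⇒ x=−105/38=-2.7632; min R=1−1/(4·38/105)=0.3092>−1
Confirm numerically:
  x=-2.737: |R|=0.97409 <1
  x=-1.959: |R|=0.42988 <1
  x=-1.347: |R|=0.30964 <1
  x=-1.172: |R|=0.32511 <1
  x=-3.223: |R|=1.53637 >1
  x=-2.868: |R|=1.10882 >1
  x=-2.843: |R|=1.08215 >1
So |R|<1 on (-2.7632, 0).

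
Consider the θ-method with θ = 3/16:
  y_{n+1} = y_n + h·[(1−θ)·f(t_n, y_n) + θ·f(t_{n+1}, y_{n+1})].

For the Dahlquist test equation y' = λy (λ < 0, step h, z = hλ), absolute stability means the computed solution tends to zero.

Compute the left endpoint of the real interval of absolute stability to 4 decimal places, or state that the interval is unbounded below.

left endpoint -3.2000.

With y'=λy (z=hλ):
  y_{n+1} = y_n + z·[13/16·y_n + 3/16·y_{n+1}] ⇒ (1 − 3/16z)y_{n+1} = (1 + 13/16z)y_n
  ⇒ R(z) = (1 + 13/16z)/(1 − 3/16z).

Solve |R(x)|<1 on ℝ⁻.
x=-0.37: |R|=0.6540
R=−1: 1+13/16x = −1+3/16x ⇒ -5/8x=2 ⇒ x=2/(-5/8)=-3.2000
Confirm numerically:
  x=-2.893: |R|=0.87560 <1
  x=-2.255: |R|=0.58489 <1
  x=-1.423: |R|=0.12329 <1
  x=-3.404: |R|=1.07783 >1
  x=-3.268: |R|=1.02635 >1
Stable set (-3.2000, 0).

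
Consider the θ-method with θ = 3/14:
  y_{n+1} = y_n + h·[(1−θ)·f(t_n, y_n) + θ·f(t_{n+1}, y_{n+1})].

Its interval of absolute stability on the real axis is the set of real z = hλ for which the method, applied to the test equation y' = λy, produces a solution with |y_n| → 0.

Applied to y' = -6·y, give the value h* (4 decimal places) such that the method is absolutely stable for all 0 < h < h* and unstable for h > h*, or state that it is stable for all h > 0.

Test eqn y'=λy, z=hλ:
  y_{n+1} = y_n + z·[11/14·y_n + 3/14·y_{n+1}] ⇒ (1 − 3/14z)y_{n+1} = (1 + 11/14z)y_n
  so R(z) = (1 + 11/14z)/(1 − 3/14z).

Boundary: |R(x)|=1, x<0.
x=-0.85: |R|=0.2810
R=−1: 1+11/14x = −1+3/14x ⇒ -4/7x=2 ⇒ x=2/(-4/7)=-3.5000
Confirm numerically:
  x=-3.438: |R|=0.97960 <1
  x=-3.288: |R|=0.92893 <1
  x=-2.823: |R|=0.75896 <1
  x=-1.606: |R|=0.19481 <1
  x=-3.759: |R|=1.08197 >1
  x=-3.678: |R|=1.05688 >1
  x=-3.580: |R|=1.02587 >1
So |R|<1 on (-3.5000, 0).

(-3.5000,0); λ=-6 ⇒ h* = (7/2)/6 = 0.5833.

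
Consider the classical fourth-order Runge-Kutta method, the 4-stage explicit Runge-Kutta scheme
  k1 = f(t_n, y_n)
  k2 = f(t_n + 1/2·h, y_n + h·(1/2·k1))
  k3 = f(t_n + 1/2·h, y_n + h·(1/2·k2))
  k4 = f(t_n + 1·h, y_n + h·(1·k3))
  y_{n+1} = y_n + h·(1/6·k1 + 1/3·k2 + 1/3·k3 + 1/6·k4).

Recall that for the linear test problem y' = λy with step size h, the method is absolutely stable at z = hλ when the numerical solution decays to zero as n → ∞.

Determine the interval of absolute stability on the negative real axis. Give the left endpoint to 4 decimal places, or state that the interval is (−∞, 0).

With y'=λy (z=hλ):
  order 4, 4-stage ⇒ R(z)=1+z+z^2/2+z^3/6+z^4/24
  (e.g. R(-1.31)=0.29608, |R|=0.29608)

Need |R(x)|<1, x<0.
x=-1.31: |R|=0.2961
|R(-2.14)|=0.3903 |R(-0.83)|=0.4389 |R(-0.6)|=0.5494
Bisect:
  x_lo=-3.1710 |R|=1.7553  x_hi=-0.1249 |R|=0.8826
  mid=-1.64796 |R|=0.27132 →hi
  mid=-2.40949 |R|=0.56629 →hi
  mid=-2.79026 |R|=1.00751 →lo
  mid=-2.59988 |R|=0.75459 →hi
  mid=-2.69507 |R|=0.87228 →hi
  mid=-2.74266 |R|=0.93761 →hi
  mid=-2.76646 |R|=0.97198 →hi
  mid=-2.77836 |R|=0.98960 →hi
  ...
  [-2.78543,-2.78524] ⇒ x*=-2.7853
Interval (-2.7853, 0).

z∈(-2.7853,0).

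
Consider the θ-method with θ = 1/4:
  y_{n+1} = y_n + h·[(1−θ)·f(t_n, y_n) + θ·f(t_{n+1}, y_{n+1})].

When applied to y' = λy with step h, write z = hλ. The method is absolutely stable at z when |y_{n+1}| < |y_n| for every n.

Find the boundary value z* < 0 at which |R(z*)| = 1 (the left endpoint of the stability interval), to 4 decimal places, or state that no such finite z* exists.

Test eqn y'=λy, z=hλ:
  y_{n+1} = y_n + z·[3/4·y_n + 1/4·y_{n+1}] ⇒ (1 − 1/4z)y_{n+1} = (1 + 3/4z)y_n
  R(z) = (1 + 3/4z)/(1 − 1/4z).

Boundary: |R(x)|=1, x<0.
x=-1.74: |R|=0.2125
R=−1: 1+3/4x = −1+1/4x ⇒ -1/2x=2 ⇒ x=2/(-1/2)=-4.0000
Confirm numerically:
  x=-3.866: |R|=0.96593 <1
  x=-1.710: |R|=0.19790 <1
  x=-1.625: |R|=0.15556 <1
  x=-4.525: |R|=1.12317 >1
  x=-4.414: |R|=1.09841 >1
Stable set (-4.0000, 0).

left endpoint -4.0000.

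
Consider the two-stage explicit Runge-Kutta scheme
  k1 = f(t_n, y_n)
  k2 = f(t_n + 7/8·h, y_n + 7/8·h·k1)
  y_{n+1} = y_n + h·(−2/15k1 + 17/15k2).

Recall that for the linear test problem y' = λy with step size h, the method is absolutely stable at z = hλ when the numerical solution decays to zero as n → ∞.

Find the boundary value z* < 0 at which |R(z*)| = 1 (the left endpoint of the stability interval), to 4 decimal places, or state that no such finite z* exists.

On y'=λy, z=hλ:
  k1=λy_n ⇒ h·k1=z·y_n;  k2=λ(1+7/8z)y_n ⇒ h·k2=z(1+7/8z)y_n
  y_{n+1}/y_n = 1 − 2/15z + 17/15z(1+7/8z) = 1 + z + 119/120z²
  so R(z) = 1 + z + 119/120z².

Solve |R(x)|<1 on ℝ⁻.
x=-0.65: |R|=0.7690
R=1: x+119/120x²=0 ⇒ x=−120/119=-1.0084; min R=1−1/(4·119/120)=0.7479>−1
Confirm numerically:
  x=-0.678: |R|=0.77785 <1
  x=-0.673: |R|=0.77615 <1
  x=-0.531: |R|=0.74861 <1
  x=-0.441: |R|=0.75186 <1
  x=-1.426: |R|=1.59053 >1
  x=-1.233: |R|=1.27462 >1
  x=-1.120: |R|=1.12395 >1
Interval (-1.0084, 0).

left endpoint -1.0084.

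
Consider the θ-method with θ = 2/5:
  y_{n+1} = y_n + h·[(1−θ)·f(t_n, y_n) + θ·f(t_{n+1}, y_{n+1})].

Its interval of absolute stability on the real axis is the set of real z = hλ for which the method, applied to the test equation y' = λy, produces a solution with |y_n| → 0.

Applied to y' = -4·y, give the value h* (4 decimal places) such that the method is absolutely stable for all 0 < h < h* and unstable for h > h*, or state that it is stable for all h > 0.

(-10.0000,0); λ=-4 ⇒ h* = (10)/4 = 2.5000.

On y'=λy, z=hλ:
  y_{n+1} = y_n + z·[3/5·y_n + 2/5·y_{n+1}] ⇒ (1 − 2/5z)y_{n+1} = (1 + 3/5z)y_n
  ⇒ R(z) = (1 + 3/5z)/(1 − 2/5z).

Need |R(x)|<1, x<0.
x=-1.72: |R|=0.0190
R=−1: 1+3/5x = −1+2/5x ⇒ -1/5x=2 ⇒ x=2/(-1/5)=-10.0000
Confirm numerically:
  x=-7.962: |R|=0.90260 <1
  x=-7.645: |R|=0.88393 <1
  x=-5.347: |R|=0.70352 <1
  x=-10.272: |R|=1.01065 >1
  x=-10.068: |R|=1.00271 >1
Interval (-10.0000, 0).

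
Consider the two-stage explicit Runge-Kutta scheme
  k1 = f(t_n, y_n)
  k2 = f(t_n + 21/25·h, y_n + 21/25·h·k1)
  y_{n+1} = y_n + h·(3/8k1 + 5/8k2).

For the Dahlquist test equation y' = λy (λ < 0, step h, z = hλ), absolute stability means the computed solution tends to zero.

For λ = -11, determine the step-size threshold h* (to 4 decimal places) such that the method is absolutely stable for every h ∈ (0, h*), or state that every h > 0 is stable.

On y'=λy, z=hλ:
  k1=λy_n ⇒ h·k1=z·y_n;  k2=λ(1+21/25z)y_n ⇒ h·k2=z(1+21/25z)y_n
  y_{n+1}/y_n = 1 + 3/8z + 5/8z(1+21/25z) = 1 + z + 21/40z²
  R(z) = 1 + z + 21/40z².

Boundary: |R(x)|=1, x<0.
x=-0.99: |R|=0.5246
R=1: x+21/40x²=0 ⇒ x=−40/21=-1.9048; min R=1−1/(4·21/40)=0.5238>−1
Confirm numerically:
  x=-1.148: |R|=0.54390 <1
  x=-0.953: |R|=0.52381 <1
  x=-0.892: |R|=0.52572 <1
  x=-0.879: |R|=0.52664 <1
  x=-2.386: |R|=1.60282 >1
  x=-2.203: |R|=1.34493 >1
Interval (-1.9048, 0).

(-1.9048,0); λ=-11 ⇒ h* = (40/21)/11 = 0.1732.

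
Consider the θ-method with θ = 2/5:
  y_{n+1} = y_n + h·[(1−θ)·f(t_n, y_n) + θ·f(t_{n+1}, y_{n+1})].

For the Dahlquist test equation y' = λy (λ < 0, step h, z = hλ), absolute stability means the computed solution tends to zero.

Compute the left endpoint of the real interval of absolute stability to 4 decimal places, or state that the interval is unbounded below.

With y'=λy (z=hλ):
  y_{n+1} = y_n + z·[3/5·y_n + 2/5·y_{n+1}] ⇒ (1 − 2/5z)y_{n+1} = (1 + 3/5z)y_n
  R(z) = (1 + 3/5z)/(1 − 2/5z).

Find x<0 with |R(x)|<1.
x=-0.64: |R|=0.4904
R=−1: 1+3/5x = −1+2/5x ⇒ -1/5x=2 ⇒ x=2/(-1/5)=-10.0000
Confirm numerically:
  x=-9.428: |R|=0.97602 <1
  x=-5.853: |R|=0.75177 <1
  x=-5.009: |R|=0.66767 <1
  x=-10.588: |R|=1.02246 >1
  x=-10.451: |R|=1.01741 >1
Interval (-10.0000, 0).

z* = -10.0000.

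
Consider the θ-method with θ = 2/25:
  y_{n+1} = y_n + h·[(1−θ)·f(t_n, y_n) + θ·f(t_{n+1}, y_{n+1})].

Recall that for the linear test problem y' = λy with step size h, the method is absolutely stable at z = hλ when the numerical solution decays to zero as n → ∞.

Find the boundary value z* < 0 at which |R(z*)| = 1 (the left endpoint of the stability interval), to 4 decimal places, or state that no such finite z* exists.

z* = -2.3810.

With y'=λy (z=hλ):
  y_{n+1} = y_n + z·[23/25·y_n + 2/25·y_{n+1}] ⇒ (1 − 2/25z)y_{n+1} = (1 + 23/25z)y_n
  Hence R(z) = (1 + 23/25z)/(1 − 2/25z).

Find x<0 with |R(x)|<1.
x=-0.85: |R|=0.2041
R=−1: 1+23/25x = −1+2/25x ⇒ -21/25x=2 ⇒ x=2/(-21/25)=-2.3810
Confirm numerically:
  x=-1.972: |R|=0.70329 <1
  x=-1.496: |R|=0.33610 <1
  x=-1.476: |R|=0.32012 <1
  x=-2.720: |R|=1.23390 >1
  x=-2.468: |R|=1.06106 >1
  x=-2.422: |R|=1.02888 >1
Interval (-2.3810, 0).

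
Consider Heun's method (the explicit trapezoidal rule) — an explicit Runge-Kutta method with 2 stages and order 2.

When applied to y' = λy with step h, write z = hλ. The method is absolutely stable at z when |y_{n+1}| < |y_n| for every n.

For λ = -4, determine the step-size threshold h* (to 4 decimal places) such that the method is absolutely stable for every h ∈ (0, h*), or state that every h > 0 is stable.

(-2.0000,0); λ=-4 ⇒ h* = 0.5000.

Set f=λy, z=hλ:
  order 2, 2-stage ⇒ R(z)=1+z+z^2/2
  (e.g. R(-0.95)=0.50125, |R|=0.50125)

Need |R(x)|<1, x<0.
x=-0.95: |R|=0.5012
|R(-1.5)|=0.6250 |R(-1.43)|=0.5924 |R(-0.81)|=0.5181
Bisect:
  x_lo=-2.4108 |R|=1.4952  x_hi=-0.2081 |R|=0.8136
  mid=-1.30944 |R|=0.54788 →hi
  mid=-1.86012 |R|=0.86991 →hi
  mid=-2.13547 |R|=1.14465 →lo
  mid=-1.99780 |R|=0.99780 →hi
  mid=-2.06663 |R|=1.06885 →lo
  mid=-2.03222 |R|=1.03273 →lo
  mid=-2.01501 |R|=1.01512 →lo
  mid=-2.00640 |R|=1.00642 →lo
  mid=-2.00210 |R|=1.00210 →lo
  ...
  [-2.00008,-1.99995] ⇒ x*=-2.0000
So |R|<1 on (-2.0000, 0).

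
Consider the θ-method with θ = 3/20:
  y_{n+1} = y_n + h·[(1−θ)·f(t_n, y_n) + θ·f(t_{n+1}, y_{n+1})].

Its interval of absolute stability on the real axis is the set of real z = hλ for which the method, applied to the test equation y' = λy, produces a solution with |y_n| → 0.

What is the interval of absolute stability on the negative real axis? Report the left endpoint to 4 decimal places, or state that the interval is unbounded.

With y'=λy (z=hλ):
  y_{n+1} = y_n + z·[17/20·y_n + 3/20·y_{n+1}] ⇒ (1 − 3/20z)y_{n+1} = (1 + 17/20z)y_n
  ⇒ R(z) = (1 + 17/20z)/(1 − 3/20z).

Boundary: |R(x)|=1, x<0.
x=-0.35: |R|=0.6675
R=−1: 1+17/20x = −1+3/20x ⇒ -7/10x=2 ⇒ x=2/(-7/10)=-2.8571
Confirm numerically:
  x=-2.412: |R|=0.77119 <1
  x=-1.896: |R|=0.47618 <1
  x=-1.384: |R|=0.14607 <1
  x=-3.443: |R|=1.27043 >1
  x=-3.341: |R|=1.22563 >1
So |R|<1 on (-2.8571, 0).

z∈(-2.8571,0).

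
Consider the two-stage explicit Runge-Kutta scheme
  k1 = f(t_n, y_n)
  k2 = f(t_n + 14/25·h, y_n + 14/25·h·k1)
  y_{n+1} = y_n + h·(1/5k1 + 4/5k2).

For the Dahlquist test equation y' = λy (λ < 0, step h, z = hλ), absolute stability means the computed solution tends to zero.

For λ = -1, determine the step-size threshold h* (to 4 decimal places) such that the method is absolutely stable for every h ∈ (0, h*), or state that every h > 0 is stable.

With y'=λy (z=hλ):
  k1=λy_n ⇒ h·k1=z·y_n;  k2=λ(1+14/25z)y_n ⇒ h·k2=z(1+14/25z)y_n
  y_{n+1}/y_n = 1 + 1/5z + 4/5z(1+14/25z) = 1 + z + 56/125z²
  Hence R(z) = 1 + z + 56/125z².

Solve |R(x)|<1 on ℝ⁻.
x=-0.48: |R|=0.6232
R=1: x+56/125x²=0 ⇒ x=−125/56=-2.2321; min R=1−1/(4·56/125)=0.4420>−1
Confirm numerically:
  x=-1.914: |R|=0.72720 <1
  x=-1.896: |R|=0.71448 <1
  x=-1.468: |R|=0.49745 <1
  x=-2.751: |R|=1.63946 >1
  x=-2.627: |R|=1.46471 >1
  x=-2.316: |R|=1.08701 >1
Interval (-2.2321, 0).

(-2.2321,0); λ=-1 ⇒ h* = (125/56)/1 = 2.2321.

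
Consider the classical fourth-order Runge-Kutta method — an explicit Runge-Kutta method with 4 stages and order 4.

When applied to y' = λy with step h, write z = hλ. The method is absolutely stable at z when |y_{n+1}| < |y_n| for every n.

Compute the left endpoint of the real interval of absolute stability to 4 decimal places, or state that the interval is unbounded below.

With y'=λy (z=hλ):
  order 4, 4-stage ⇒ R(z)=1+z+z^2/2+z^3/6+z^4/24
  (e.g. R(-1.72)=0.27580, |R|=0.27580)

Find x<0 with |R(x)|<1.
x=-1.72: |R|=0.2758
|R(-1.17)|=0.3256 |R(-0.93)|=0.3996 |R(-0.8)|=0.4517
Bisect:
  x_lo=-3.1782 |R|=1.7729  x_hi=-0.2041 |R|=0.8154
  mid=-1.69111 |R|=0.27354 →hi
  mid=-2.43463 |R|=0.58783 →hi
  mid=-2.80639 |R|=1.03228 →lo
  mid=-2.62051 |R|=0.77869 →hi
  mid=-2.71345 |R|=0.89698 →hi
  mid=-2.75992 |R|=0.96242 →hi
  mid=-2.78316 |R|=0.99679 →hi
  mid=-2.79478 |R|=1.01439 →lo
  mid=-2.78897 |R|=1.00555 →lo
  ...
  [-2.78534,-2.78516] ⇒ x*=-2.7853
Interval (-2.7853, 0).

left endpoint -2.7853.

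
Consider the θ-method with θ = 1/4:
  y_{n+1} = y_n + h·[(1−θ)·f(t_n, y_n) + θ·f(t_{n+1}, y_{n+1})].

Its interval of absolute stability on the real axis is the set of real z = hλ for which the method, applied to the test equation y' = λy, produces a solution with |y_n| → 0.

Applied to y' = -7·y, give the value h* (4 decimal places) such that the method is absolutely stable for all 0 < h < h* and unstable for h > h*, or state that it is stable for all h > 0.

Set f=λy, z=hλ:
  y_{n+1} = y_n + z·[3/4·y_n + 1/4·y_{n+1}] ⇒ (1 − 1/4z)y_{n+1} = (1 + 3/4z)y_n
  R(z) = (1 + 3/4z)/(1 − 1/4z).

Boundary: |R(x)|=1, x<0.
x=-1.73: |R|=0.2077
R=−1: 1+3/4x = −1+1/4x ⇒ -1/2x=2 ⇒ x=2/(-1/2)=-4.0000
Confirm numerically:
  x=-3.886: |R|=0.97109 <1
  x=-2.456: |R|=0.52169 <1
  x=-2.115: |R|=0.38348 <1
  x=-4.487: |R|=1.11476 >1
  x=-4.379: |R|=1.09046 >1
  x=-4.376: |R|=1.08978 >1
So |R|<1 on (-4.0000, 0).

(-4.0000,0); λ=-7 ⇒ h* = (4)/7 = 0.5714.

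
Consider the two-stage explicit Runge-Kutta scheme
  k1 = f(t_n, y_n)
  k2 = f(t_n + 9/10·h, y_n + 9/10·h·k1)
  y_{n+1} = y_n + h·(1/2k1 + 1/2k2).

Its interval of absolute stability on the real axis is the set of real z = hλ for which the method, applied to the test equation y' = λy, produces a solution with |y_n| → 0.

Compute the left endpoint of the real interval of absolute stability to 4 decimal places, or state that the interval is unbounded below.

With y'=λy (z=hλ):
  k1=λy_n ⇒ h·k1=z·y_n;  k2=λ(1+9/10z)y_n ⇒ h·k2=z(1+9/10z)y_n
  y_{n+1}/y_n = 1 + 1/2z + 1/2z(1+9/10z) = 1 + z + 9/20z²
  so R(z) = 1 + z + 9/20z².

Need |R(x)|<1, x<0.
x=-0.41: |R|=0.6656
R=1: x+9/20x²=0 ⇒ x=−20/9=-2.2222; min R=1−1/(4·9/20)=0.4444>−1
Confirm numerically:
  x=-2.187: |R|=0.96534 <1
  x=-1.050: |R|=0.44612 <1
  x=-1.005: |R|=0.44951 <1
  x=-2.821: |R|=1.76012 >1
  x=-2.479: |R|=1.28645 >1
  x=-2.388: |R|=1.17814 >1
Stable set (-2.2222, 0).

z* = -2.2222.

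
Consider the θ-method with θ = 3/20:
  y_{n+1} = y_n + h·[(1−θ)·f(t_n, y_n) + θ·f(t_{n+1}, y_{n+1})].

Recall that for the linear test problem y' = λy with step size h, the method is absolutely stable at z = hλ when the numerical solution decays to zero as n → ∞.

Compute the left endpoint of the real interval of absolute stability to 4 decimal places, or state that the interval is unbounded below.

z* = -2.8571.

Test eqn y'=λy, z=hλ:
  y_{n+1} = y_n + z·[17/20·y_n + 3/20·y_{n+1}] ⇒ (1 − 3/20z)y_{n+1} = (1 + 17/20z)y_n
  ⇒ R(z) = (1 + 17/20z)/(1 − 3/20z).

Find x<0 with |R(x)|<1.
x=-1.01: |R|=0.1229
R=−1: 1+17/20x = −1+3/20x ⇒ -7/10x=2 ⇒ x=2/(-7/10)=-2.8571
Confirm numerically:
  x=-1.974: |R|=0.52303 <1
  x=-1.928: |R|=0.49550 <1
  x=-1.559: |R|=0.26352 <1
  x=-3.370: |R|=1.23846 >1
  x=-3.168: |R|=1.14751 >1
So |R|<1 on (-2.8571, 0).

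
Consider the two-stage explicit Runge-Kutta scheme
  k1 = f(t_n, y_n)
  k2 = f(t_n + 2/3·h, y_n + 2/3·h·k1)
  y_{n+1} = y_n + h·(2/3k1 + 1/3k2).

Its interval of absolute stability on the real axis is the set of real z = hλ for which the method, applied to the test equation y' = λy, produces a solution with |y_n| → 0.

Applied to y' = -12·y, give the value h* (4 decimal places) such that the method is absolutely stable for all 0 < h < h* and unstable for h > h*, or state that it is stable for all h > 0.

(-4.5000,0); λ=-12 ⇒ h* = (9/2)/12 = 0.3750.

With y'=λy (z=hλ):
  k1=λy_n ⇒ h·k1=z·y_n;  k2=λ(1+2/3z)y_n ⇒ h·k2=z(1+2/3z)y_n
  y_{n+1}/y_n = 1 + 2/3z + 1/3z(1+2/3z) = 1 + z + 2/9z²
  so R(z) = 1 + z + 2/9z².

Solve |R(x)|<1 on ℝ⁻.
x=-1.35: |R|=0.0550
R=1: x+2/9x²=0 ⇒ x=−9/2=-4.5000; min R=1−1/(4·2/9)=-0.1250>−1
Confirm numerically:
  x=-3.403: |R|=0.17042 <1
  x=-2.268: |R|=0.12493 <1
  x=-2.180: |R|=0.12391 <1
  x=-2.128: |R|=0.12169 <1
  x=-4.809: |R|=1.33022 >1
  x=-4.688: |R|=1.19585 >1
Stable set (-4.5000, 0).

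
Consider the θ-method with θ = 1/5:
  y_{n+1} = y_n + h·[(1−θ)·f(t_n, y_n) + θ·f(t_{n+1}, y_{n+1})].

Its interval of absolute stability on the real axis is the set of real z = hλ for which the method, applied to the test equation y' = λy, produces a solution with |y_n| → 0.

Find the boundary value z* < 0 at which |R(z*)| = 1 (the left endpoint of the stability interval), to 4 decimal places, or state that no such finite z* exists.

z* = -3.3333.

Set f=λy, z=hλ:
  y_{n+1} = y_n + z·[4/5·y_n + 1/5·y_{n+1}] ⇒ (1 − 1/5z)y_{n+1} = (1 + 4/5z)y_n
  R(z) = (1 + 4/5z)/(1 − 1/5z).

Solve |R(x)|<1 on ℝ⁻.
x=-1.42: |R|=0.1059
R=−1: 1+4/5x = −1+1/5x ⇒ -3/5x=2 ⇒ x=2/(-3/5)=-3.3333
Confirm numerically:
  x=-2.495: |R|=0.66444 <1
  x=-2.168: |R|=0.51228 <1
  x=-1.594: |R|=0.20867 <1
  x=-3.910: |R|=1.19416 >1
  x=-3.633: |R|=1.10414 >1
  x=-3.593: |R|=1.09066 >1
So |R|<1 on (-3.3333, 0).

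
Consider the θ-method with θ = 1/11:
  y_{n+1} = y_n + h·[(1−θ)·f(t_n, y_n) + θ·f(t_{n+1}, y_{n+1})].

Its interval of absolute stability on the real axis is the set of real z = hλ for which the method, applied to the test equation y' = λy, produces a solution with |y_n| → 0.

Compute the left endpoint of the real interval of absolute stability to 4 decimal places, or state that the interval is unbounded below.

Test eqn y'=λy, z=hλ:
  y_{n+1} = y_n + z·[10/11·y_n + 1/11·y_{n+1}] ⇒ (1 − 1/11z)y_{n+1} = (1 + 10/11z)y_n
  R(z) = (1 + 10/11z)/(1 − 1/11z).

Need |R(x)|<1, x<0.
x=-0.52: |R|=0.5035
R=−1: 1+10/11x = −1+1/11x ⇒ -9/11x=2 ⇒ x=2/(-9/11)=-2.4444
Confirm numerically:
  x=-2.166: |R|=0.80966 <1
  x=-1.664: |R|=0.44536 <1
  x=-1.364: |R|=0.21352 <1
  x=-1.266: |R|=0.13533 <1
  x=-3.042: |R|=1.38299 >1
  x=-3.004: |R|=1.35961 >1
  x=-2.834: |R|=1.25343 >1
Stable set (-2.4444, 0).

z* = -2.4444.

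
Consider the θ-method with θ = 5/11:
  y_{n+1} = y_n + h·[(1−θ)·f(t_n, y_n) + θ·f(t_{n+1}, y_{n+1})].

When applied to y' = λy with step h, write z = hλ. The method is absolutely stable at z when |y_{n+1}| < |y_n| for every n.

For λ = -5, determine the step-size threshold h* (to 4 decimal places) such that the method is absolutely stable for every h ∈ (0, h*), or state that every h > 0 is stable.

(-22.0000,0); λ=-5 ⇒ h* = (22)/5 = 4.4000.

On y'=λy, z=hλ:
  y_{n+1} = y_n + z·[6/11·y_n + 5/11·y_{n+1}] ⇒ (1 − 5/11z)y_{n+1} = (1 + 6/11z)y_n
  R(z) = (1 + 6/11z)/(1 − 5/11z).

Solve |R(x)|<1 on ℝ⁻.
x=-1.48: |R|=0.1152
R=−1: 1+6/11x = −1+5/11x ⇒ -1/11x=2 ⇒ x=2/(-1/11)=-22.0000
Confirm numerically:
  x=-20.090: |R|=0.98286 <1
  x=-19.845: |R|=0.98045 <1
  x=-19.133: |R|=0.97312 <1
  x=-10.313: |R|=0.81320 <1
  x=-22.484: |R|=1.00392 >1
  x=-22.240: |R|=1.00196 >1
Interval (-22.0000, 0).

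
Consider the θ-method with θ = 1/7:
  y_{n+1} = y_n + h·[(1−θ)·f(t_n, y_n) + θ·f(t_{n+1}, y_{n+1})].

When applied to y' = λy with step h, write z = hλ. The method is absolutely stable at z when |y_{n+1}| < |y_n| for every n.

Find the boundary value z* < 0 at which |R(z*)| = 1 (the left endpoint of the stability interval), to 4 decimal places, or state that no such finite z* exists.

Test eqn y'=λy, z=hλ:
  y_{n+1} = y_n + z·[6/7·y_n + 1/7·y_{n+1}] ⇒ (1 − 1/7z)y_{n+1} = (1 + 6/7z)y_n
  so R(z) = (1 + 6/7z)/(1 − 1/7z).

Find x<0 with |R(x)|<1.
x=-1.69: |R|=0.3613
R=−1: 1+6/7x = −1+1/7x ⇒ -5/7x=2 ⇒ x=2/(-5/7)=-2.8000
Confirm numerically:
  x=-2.729: |R|=0.96351 <1
  x=-2.334: |R|=0.75037 <1
  x=-1.882: |R|=0.48322 <1
  x=-1.567: |R|=0.28038 <1
  x=-3.366: |R|=1.27301 >1
  x=-3.157: |R|=1.17574 >1
Interval (-2.8000, 0).

z* = -2.8000.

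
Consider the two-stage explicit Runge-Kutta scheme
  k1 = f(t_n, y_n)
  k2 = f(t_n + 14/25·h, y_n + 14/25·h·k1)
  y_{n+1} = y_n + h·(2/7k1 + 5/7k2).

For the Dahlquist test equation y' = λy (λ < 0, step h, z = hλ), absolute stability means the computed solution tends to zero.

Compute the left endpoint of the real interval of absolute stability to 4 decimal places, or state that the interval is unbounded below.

With y'=λy (z=hλ):
  k1=λy_n ⇒ h·k1=z·y_n;  k2=λ(1+14/25z)y_n ⇒ h·k2=z(1+14/25z)y_n
  y_{n+1}/y_n = 1 + 2/7z + 5/7z(1+14/25z) = 1 + z + 2/5z²
  R(z) = 1 + z + 2/5z².

Find x<0 with |R(x)|<1.
x=-0.48: |R|=0.6122
R=1: x+2/5x²=0 ⇒ x=−5/2=-2.5000; min R=1−1/(4·2/5)=0.3750>−1
Confirm numerically:
  x=-2.308: |R|=0.82275 <1
  x=-2.244: |R|=0.77021 <1
  x=-2.138: |R|=0.69042 <1
  x=-2.907: |R|=1.47326 >1
  x=-2.545: |R|=1.04581 >1
Interval (-2.5000, 0).

z* = -2.5000.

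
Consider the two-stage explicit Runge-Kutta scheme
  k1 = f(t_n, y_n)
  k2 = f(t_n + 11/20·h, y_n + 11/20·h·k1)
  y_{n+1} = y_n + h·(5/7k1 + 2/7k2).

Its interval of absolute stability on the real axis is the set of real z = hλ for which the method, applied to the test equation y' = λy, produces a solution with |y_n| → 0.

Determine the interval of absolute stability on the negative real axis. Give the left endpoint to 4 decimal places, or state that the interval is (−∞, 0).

Set f=λy, z=hλ:
  k1=λy_n ⇒ h·k1=z·y_n;  k2=λ(1+11/20z)y_n ⇒ h·k2=z(1+11/20z)y_n
  y_{n+1}/y_n = 1 + 5/7z + 2/7z(1+11/20z) = 1 + z + 11/70z²
  Hence R(z) = 1 + z + 11/70z².

Boundary: |R(x)|=1, x<0.
x=-1.68: |R|=0.2365
R=1: x+11/70x²=0 ⇒ x=−70/11=-6.3636; min R=1−1/(4·11/70)=-0.5909>−1
Confirm numerically:
  x=-5.662: |R|=0.37572 <1
  x=-4.614: |R|=0.26859 <1
  x=-3.212: |R|=0.59077 <1
  x=-2.822: |R|=0.57056 <1
  x=-6.855: |R|=1.52930 >1
  x=-6.420: |R|=1.05686 >1
Stable set (-6.3636, 0).

z∈(-6.3636,0).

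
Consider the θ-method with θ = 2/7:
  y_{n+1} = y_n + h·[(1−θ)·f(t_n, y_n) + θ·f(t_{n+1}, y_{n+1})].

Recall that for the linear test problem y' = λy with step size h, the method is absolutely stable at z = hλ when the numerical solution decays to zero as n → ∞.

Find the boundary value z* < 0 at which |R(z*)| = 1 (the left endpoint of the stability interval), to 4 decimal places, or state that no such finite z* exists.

z* = -4.6667.

On y'=λy, z=hλ:
  y_{n+1} = y_n + z·[5/7·y_n + 2/7·y_{n+1}] ⇒ (1 − 2/7z)y_{n+1} = (1 + 5/7z)y_n
  ⇒ R(z) = (1 + 5/7z)/(1 − 2/7z).

Need |R(x)|<1, x<0.
x=-1.31: |R|=0.0468
R=−1: 1+5/7x = −1+2/7x ⇒ -3/7x=2 ⇒ x=2/(-3/7)=-4.6667
Confirm numerically:
  x=-4.574: |R|=0.98278 <1
  x=-2.363: |R|=0.41063 <1
  x=-2.177: |R|=0.34217 <1
  x=-2.015: |R|=0.27879 <1
  x=-4.955: |R|=1.05115 >1
  x=-4.773: |R|=1.01928 >1
Interval (-4.6667, 0).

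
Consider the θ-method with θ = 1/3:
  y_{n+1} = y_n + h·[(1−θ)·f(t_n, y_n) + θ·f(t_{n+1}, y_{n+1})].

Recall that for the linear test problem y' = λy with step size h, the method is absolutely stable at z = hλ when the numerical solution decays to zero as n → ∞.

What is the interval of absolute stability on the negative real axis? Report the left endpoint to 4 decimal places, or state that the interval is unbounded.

On y'=λy, z=hλ:
  y_{n+1} = y_n + z·[2/3·y_n + 1/3·y_{n+1}] ⇒ (1 − 1/3z)y_{n+1} = (1 + 2/3z)y_n
  R(z) = (1 + 2/3z)/(1 − 1/3z).

Find x<0 with |R(x)|<1.
x=-0.95: |R|=0.2785
R=−1: 1+2/3x = −1+1/3x ⇒ -1/3x=2 ⇒ x=2/(-1/3)=-6.0000
Confirm numerically:
  x=-5.851: |R|=0.98317 <1
  x=-5.149: |R|=0.89557 <1
  x=-4.110: |R|=0.73418 <1
  x=-6.497: |R|=1.05233 >1
  x=-6.339: |R|=1.03630 >1
So |R|<1 on (-6.0000, 0).

z∈(-6.0000,0).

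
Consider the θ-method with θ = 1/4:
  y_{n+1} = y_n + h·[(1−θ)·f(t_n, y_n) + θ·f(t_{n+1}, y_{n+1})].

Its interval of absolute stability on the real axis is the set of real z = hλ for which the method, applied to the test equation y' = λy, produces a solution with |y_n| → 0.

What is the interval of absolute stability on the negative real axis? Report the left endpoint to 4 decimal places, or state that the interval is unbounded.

Test eqn y'=λy, z=hλ:
  y_{n+1} = y_n + z·[3/4·y_n + 1/4·y_{n+1}] ⇒ (1 − 1/4z)y_{n+1} = (1 + 3/4z)y_n
  ⇒ R(z) = (1 + 3/4z)/(1 − 1/4z).

Solve |R(x)|<1 on ℝ⁻.
x=-0.68: |R|=0.4188
R=−1: 1+3/4x = −1+1/4x ⇒ -1/2x=2 ⇒ x=2/(-1/2)=-4.0000
Confirm numerically:
  x=-3.779: |R|=0.94318 <1
  x=-3.569: |R|=0.88611 <1
  x=-3.433: |R|=0.84744 <1
  x=-2.805: |R|=0.64879 <1
  x=-4.531: |R|=1.12449 >1
  x=-4.446: |R|=1.10561 >1
Interval (-4.0000, 0).

z∈(-4.0000,0).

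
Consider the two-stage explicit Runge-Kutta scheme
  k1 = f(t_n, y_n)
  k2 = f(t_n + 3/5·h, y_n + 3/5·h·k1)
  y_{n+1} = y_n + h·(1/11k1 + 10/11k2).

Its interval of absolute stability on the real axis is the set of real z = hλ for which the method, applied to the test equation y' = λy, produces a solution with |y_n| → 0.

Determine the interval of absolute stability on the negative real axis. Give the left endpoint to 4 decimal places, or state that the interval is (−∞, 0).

z∈(-1.8333,0).

With y'=λy (z=hλ):
  k1=λy_n ⇒ h·k1=z·y_n;  k2=λ(1+3/5z)y_n ⇒ h·k2=z(1+3/5z)y_n
  y_{n+1}/y_n = 1 + 1/11z + 10/11z(1+3/5z) = 1 + z + 6/11z²
  R(z) = 1 + z + 6/11z².

Need |R(x)|<1, x<0.
x=-0.6: |R|=0.5964
R=1: x+6/11x²=0 ⇒ x=−11/6=-1.8333; min R=1−1/(4·6/11)=0.5417>−1
Confirm numerically:
  x=-1.604: |R|=0.79935 <1
  x=-1.214: |R|=0.58989 <1
  x=-1.183: |R|=0.58036 <1
  x=-1.021: |R|=0.54760 <1
  x=-2.226: |R|=1.47677 >1
  x=-2.077: |R|=1.27605 >1
So |R|<1 on (-1.8333, 0).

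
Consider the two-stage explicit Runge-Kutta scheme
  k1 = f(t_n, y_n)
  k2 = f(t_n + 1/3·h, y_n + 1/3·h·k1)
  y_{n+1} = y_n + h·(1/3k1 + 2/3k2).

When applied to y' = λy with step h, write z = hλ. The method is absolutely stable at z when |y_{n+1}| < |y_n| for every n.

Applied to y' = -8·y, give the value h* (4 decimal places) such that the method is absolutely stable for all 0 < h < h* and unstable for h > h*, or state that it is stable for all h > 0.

(-4.5000,0); λ=-8 ⇒ h* = (9/2)/8 = 0.5625.

Test eqn y'=λy, z=hλ:
  k1=λy_n ⇒ h·k1=z·y_n;  k2=λ(1+1/3z)y_n ⇒ h·k2=z(1+1/3z)y_n
  y_{n+1}/y_n = 1 + 1/3z + 2/3z(1+1/3z) = 1 + z + 2/9z²
  so R(z) = 1 + z + 2/9z².

Boundary: |R(x)|=1, x<0.
x=-1.63: |R|=0.0396
R=1: x+2/9x²=0 ⇒ x=−9/2=-4.5000; min R=1−1/(4·2/9)=-0.1250>−1
Confirm numerically:
  x=-4.341: |R|=0.84662 <1
  x=-3.013: |R|=0.00437 <1
  x=-2.842: |R|=0.04712 <1
  x=-2.621: |R|=0.09441 <1
  x=-4.751: |R|=1.26500 >1
  x=-4.576: |R|=1.07728 >1
  x=-4.568: |R|=1.06903 >1
Stable set (-4.5000, 0).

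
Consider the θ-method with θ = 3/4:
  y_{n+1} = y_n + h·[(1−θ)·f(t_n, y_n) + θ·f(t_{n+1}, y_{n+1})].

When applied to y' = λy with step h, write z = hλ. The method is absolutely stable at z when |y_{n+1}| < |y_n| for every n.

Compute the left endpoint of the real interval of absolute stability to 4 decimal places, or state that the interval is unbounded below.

(−∞, 0) — no finite endpoint.

On y'=λy, z=hλ:
  y_{n+1} = y_n + z·[1/4·y_n + 3/4·y_{n+1}] ⇒ (1 − 3/4z)y_{n+1} = (1 + 1/4z)y_n
  so R(z) = (1 + 1/4z)/(1 − 3/4z).

Find x<0 with |R(x)|<1.
x=-1.73: |R|=0.2470
x=-2: |R|=0.2000
x=-10: |R|=0.1765
x=-100: |R|=0.3158
θ=3/4≥1/2 ⇒ |1+1/4x|<|1−3/4x| ∀x<0 ⇒ interval (−∞,0).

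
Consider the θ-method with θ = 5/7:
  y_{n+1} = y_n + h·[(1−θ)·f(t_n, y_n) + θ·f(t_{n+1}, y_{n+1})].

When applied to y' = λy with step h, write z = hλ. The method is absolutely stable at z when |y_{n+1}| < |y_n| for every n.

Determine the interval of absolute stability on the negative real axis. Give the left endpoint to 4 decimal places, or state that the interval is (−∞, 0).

(−∞, 0) — no finite endpoint.

On y'=λy, z=hλ:
  y_{n+1} = y_n + z·[2/7·y_n + 5/7·y_{n+1}] ⇒ (1 − 5/7z)y_{n+1} = (1 + 2/7z)y_n
  so R(z) = (1 + 2/7z)/(1 − 5/7z).

Solve |R(x)|<1 on ℝ⁻.
x=-1.3: |R|=0.3259
x=-2: |R|=0.1765
x=-10: |R|=0.2281
x=-100: |R|=0.3807
θ=5/7≥1/2 ⇒ |1+2/7x|<|1−5/7x| ∀x<0 ⇒ unbounded interval.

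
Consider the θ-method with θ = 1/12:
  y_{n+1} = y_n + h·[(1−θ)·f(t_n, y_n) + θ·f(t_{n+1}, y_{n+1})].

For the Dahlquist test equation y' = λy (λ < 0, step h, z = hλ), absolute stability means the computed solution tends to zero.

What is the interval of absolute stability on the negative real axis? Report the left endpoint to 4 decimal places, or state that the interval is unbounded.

z∈(-2.4000,0).

With y'=λy (z=hλ):
  y_{n+1} = y_n + z·[11/12·y_n + 1/12·y_{n+1}] ⇒ (1 − 1/12z)y_{n+1} = (1 + 11/12z)y_n
  ⇒ R(z) = (1 + 11/12z)/(1 − 1/12z).

Need |R(x)|<1, x<0.
x=-0.31: |R|=0.6978
R=−1: 1+11/12x = −1+1/12x ⇒ -5/6x=2 ⇒ x=2/(-5/6)=-2.4000
Confirm numerically:
  x=-1.877: |R|=0.62312 <1
  x=-1.739: |R|=0.51889 <1
  x=-1.621: |R|=0.42809 <1
  x=-2.788: |R|=1.26237 >1
  x=-2.570: |R|=1.11668 >1
  x=-2.496: |R|=1.06623 >1
So |R|<1 on (-2.4000, 0).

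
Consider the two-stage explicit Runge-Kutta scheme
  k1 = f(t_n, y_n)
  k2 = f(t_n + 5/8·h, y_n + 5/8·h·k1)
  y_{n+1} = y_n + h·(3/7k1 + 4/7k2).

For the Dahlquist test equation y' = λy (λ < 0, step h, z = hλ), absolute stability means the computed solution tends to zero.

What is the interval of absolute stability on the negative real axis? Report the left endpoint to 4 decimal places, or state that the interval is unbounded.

(-2.8000, 0).

Test eqn y'=λy, z=hλ:
  k1=λy_n ⇒ h·k1=z·y_n;  k2=λ(1+5/8z)y_n ⇒ h·k2=z(1+5/8z)y_n
  y_{n+1}/y_n = 1 + 3/7z + 4/7z(1+5/8z) = 1 + z + 5/14z²
  Hence R(z) = 1 + z + 5/14z².

Boundary: |R(x)|=1, x<0.
x=-0.93: |R|=0.3789
R=1: x+5/14x²=0 ⇒ x=−14/5=-2.8000; min R=1−1/(4·5/14)=0.3000>−1
Confirm numerically:
  x=-2.132: |R|=0.49137 <1
  x=-1.433: |R|=0.30039 <1
  x=-1.161: |R|=0.32040 <1
  x=-1.140: |R|=0.32414 <1
  x=-3.361: |R|=1.67340 >1
  x=-3.328: |R|=1.62757 >1
  x=-3.031: |R|=1.25006 >1
Stable set (-2.8000, 0).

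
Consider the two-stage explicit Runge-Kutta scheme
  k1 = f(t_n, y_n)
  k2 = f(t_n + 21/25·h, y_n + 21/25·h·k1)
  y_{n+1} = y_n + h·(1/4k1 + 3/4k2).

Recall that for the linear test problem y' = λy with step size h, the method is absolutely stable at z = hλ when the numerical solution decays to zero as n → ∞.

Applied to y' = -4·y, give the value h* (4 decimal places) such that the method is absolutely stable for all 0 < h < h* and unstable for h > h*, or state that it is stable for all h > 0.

With y'=λy (z=hλ):
  k1=λy_n ⇒ h·k1=z·y_n;  k2=λ(1+21/25z)y_n ⇒ h·k2=z(1+21/25z)y_n
  y_{n+1}/y_n = 1 + 1/4z + 3/4z(1+21/25z) = 1 + z + 63/100z²
  Hence R(z) = 1 + z + 63/100z².

Solve |R(x)|<1 on ℝ⁻.
x=-0.86: |R|=0.6059
R=1: x+63/100x²=0 ⇒ x=−100/63=-1.5873; min R=1−1/(4·63/100)=0.6032>−1
Confirm numerically:
  x=-1.382: |R|=0.82125 <1
  x=-1.231: |R|=0.72368 <1
  x=-1.130: |R|=0.67445 <1
  x=-1.696: |R|=1.11614 >1
  x=-1.666: |R|=1.08260 >1
Interval (-1.5873, 0).

(-1.5873,0); λ=-4 ⇒ h* = (100/63)/4 = 0.3968.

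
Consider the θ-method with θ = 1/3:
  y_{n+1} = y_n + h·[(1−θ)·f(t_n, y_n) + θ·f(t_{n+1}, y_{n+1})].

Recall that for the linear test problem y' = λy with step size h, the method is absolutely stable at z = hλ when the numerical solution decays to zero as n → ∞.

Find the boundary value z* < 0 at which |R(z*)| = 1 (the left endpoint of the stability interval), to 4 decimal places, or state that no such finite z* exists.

left endpoint -6.0000.

Set f=λy, z=hλ:
  y_{n+1} = y_n + z·[2/3·y_n + 1/3·y_{n+1}] ⇒ (1 − 1/3z)y_{n+1} = (1 + 2/3z)y_n
  Hence R(z) = (1 + 2/3z)/(1 − 1/3z).

Find x<0 with |R(x)|<1.
x=-1.42: |R|=0.0362
R=−1: 1+2/3x = −1+1/3x ⇒ -1/3x=2 ⇒ x=2/(-1/3)=-6.0000
Confirm numerically:
  x=-5.311: |R|=0.91710 <1
  x=-5.201: |R|=0.90257 <1
  x=-3.462: |R|=0.60724 <1
  x=-2.675: |R|=0.41410 <1
  x=-6.549: |R|=1.05749 >1
  x=-6.457: |R|=1.04832 >1
  x=-6.045: |R|=1.00498 >1
Interval (-6.0000, 0).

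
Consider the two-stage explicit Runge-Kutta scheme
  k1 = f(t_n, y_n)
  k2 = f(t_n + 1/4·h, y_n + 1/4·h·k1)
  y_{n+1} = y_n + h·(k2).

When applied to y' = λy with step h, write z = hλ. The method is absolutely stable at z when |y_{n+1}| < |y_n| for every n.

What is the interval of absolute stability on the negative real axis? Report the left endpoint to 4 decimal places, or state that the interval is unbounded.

Set f=λy, z=hλ:
  k1=λy_n ⇒ h·k1=z·y_n;  k2=λ(1+1/4z)y_n ⇒ h·k2=z(1+1/4z)y_n
  y_{n+1}/y_n = 1 + z(1+1/4z) = 1 + z + 1/4z²
  ⇒ R(z) = 1 + z + 1/4z².

Solve |R(x)|<1 on ℝ⁻.
x=-0.71: |R|=0.4160
R=1: x+1/4x²=0 ⇒ x=−4=-4.0000; min R=1−1/(4·1/4)=0.0000>−1
Confirm numerically:
  x=-3.198: |R|=0.35880 <1
  x=-2.934: |R|=0.21809 <1
  x=-1.888: |R|=0.00314 <1
  x=-1.773: |R|=0.01288 <1
  x=-4.564: |R|=1.64352 >1
  x=-4.122: |R|=1.12572 >1
So |R|<1 on (-4.0000, 0).

z∈(-4.0000,0).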